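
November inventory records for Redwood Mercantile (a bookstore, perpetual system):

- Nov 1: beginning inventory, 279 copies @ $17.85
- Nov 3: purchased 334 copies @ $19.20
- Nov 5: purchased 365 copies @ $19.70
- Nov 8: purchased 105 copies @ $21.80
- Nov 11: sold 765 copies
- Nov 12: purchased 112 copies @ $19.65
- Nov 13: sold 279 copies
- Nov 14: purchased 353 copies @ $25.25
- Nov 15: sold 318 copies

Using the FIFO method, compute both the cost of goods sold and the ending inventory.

COGS = $27,290.00; ending inventory = $4,696.50

Nov 11, 765 sold [FIFO — oldest first]: 279 @ $17.85 + 334 @ $19.20 + 152 @ $19.70 = $14,387.35
Nov 13, 279 sold [FIFO — oldest first]: 213 @ $19.70 + 66 @ $21.80 = $5,634.90
Nov 15, 318 sold [FIFO — oldest first]: 39 @ $21.80 + 112 @ $19.65 + 167 @ $25.25 = $7,267.75
Total COGS = $14,387.35 + $5,634.90 + $7,267.75 = $27,290.00
Ending inventory: 186 @ $25.25 = $4,696.50
Check: goods available $31,986.50 = COGS $27,290.00 + ending $4,696.50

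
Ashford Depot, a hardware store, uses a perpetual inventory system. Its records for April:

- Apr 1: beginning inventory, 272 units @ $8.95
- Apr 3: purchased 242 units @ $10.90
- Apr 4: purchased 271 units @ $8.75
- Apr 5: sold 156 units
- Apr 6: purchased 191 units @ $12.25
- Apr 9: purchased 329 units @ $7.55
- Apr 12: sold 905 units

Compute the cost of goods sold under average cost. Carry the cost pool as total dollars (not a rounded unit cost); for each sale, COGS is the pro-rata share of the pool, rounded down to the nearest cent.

COGS = $9,976.23

After Apr 1: 272 on hand, pool $2,434.40 (≈ $8.9500 each)
After Apr 3: 514 on hand, pool $5,072.20 (≈ $9.8681 each)
After Apr 4: 785 on hand, pool $7,443.45 (≈ $9.4821 each)
Apr 5, sell 156: 156/785 × $7,443.45 → $1,479.20
After Apr 6: 820 on hand, pool $8,304.00 (≈ $10.1268 each)
After Apr 9: 1149 on hand, pool $10,787.95 (≈ $9.3890 each)
Apr 12, sell 905: 905/1149 × $10,787.95 → $8,497.03
Total COGS = $1,479.20 + $8,497.03 = $9,976.23
Ending inventory (cost pool remaining) = $2,290.92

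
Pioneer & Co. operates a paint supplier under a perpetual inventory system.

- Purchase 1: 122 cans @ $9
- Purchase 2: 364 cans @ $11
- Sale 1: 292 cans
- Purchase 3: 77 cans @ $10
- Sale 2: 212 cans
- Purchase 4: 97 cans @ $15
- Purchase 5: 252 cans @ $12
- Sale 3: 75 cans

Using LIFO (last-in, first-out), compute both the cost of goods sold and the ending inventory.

COGS = $6,241; ending inventory = $4,110

Sale 1 (292) [LIFO — newest first]: 292 @ $11 = $3,212
Sale 2 (212) [LIFO — newest first]: 77 @ $10 + 72 @ $11 + 63 @ $9 = $2,129
Sale 3 (75) [LIFO — newest first]: 75 @ $12 = $900
Total COGS = $3,212 + $2,129 + $900 = $6,241
Ending inventory: 59 @ $9 + 97 @ $15 + 177 @ $12 = $4,110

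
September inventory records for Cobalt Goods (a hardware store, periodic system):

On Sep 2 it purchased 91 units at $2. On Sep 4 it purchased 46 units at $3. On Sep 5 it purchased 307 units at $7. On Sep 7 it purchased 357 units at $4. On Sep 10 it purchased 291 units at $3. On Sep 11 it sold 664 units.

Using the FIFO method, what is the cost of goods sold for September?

Sep 11, 664 sold [FIFO — oldest first]: 91 @ $2 + 46 @ $3 + 307 @ $7 + 220 @ $4 = $3,349
Ending inventory: 137 @ $4 + 291 @ $3 = $1,421

COGS = $3,349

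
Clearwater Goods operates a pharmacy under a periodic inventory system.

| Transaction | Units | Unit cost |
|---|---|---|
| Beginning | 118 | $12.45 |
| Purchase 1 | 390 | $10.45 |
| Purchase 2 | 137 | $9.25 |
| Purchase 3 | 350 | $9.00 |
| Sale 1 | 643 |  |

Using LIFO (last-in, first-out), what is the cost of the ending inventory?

Ending inventory = $3,914.40

Sale 1 (643) [LIFO — newest first]: 350 @ $9.00 + 137 @ $9.25 + 156 @ $10.45 = $6,047.45
Ending inventory: 118 @ $12.45 + 234 @ $10.45 = $3,914.40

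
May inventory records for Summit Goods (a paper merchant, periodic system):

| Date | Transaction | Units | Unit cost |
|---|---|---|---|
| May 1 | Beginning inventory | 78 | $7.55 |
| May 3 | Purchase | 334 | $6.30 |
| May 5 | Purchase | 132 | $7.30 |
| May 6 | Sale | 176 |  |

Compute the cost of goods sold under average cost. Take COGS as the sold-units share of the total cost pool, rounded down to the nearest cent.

COGS = $1,183.05

May 6, sell 176: 176/544 × $3,656.70 → $1,183.05
Ending inventory (cost pool remaining) = $2,473.65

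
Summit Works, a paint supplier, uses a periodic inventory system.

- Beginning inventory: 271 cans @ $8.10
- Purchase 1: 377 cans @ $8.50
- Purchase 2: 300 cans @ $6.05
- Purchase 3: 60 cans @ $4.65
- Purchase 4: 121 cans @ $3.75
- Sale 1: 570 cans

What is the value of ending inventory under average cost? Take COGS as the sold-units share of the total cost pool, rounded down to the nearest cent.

Ending inventory = $3,934.96

Sale 1, sell 570: 570/1129 × $7,947.35 → $4,012.39
Ending inventory (cost pool remaining) = $3,934.96
Check: goods available $7,947.35 = COGS $4,012.39 + ending $3,934.96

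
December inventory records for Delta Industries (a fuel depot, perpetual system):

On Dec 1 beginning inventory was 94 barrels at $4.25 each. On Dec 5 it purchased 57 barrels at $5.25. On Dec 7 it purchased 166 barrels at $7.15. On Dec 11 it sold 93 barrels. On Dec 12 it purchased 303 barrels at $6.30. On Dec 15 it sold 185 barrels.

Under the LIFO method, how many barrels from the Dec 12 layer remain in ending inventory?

Dec 11, 93 sold [LIFO — newest first]: 93 @ $7.15 = $664.95
Dec 15, 185 sold [LIFO — newest first]: 185 @ $6.30 = $1,165.50
Total COGS = $664.95 + $1,165.50 = $1,830.45
Ending inventory: 94 @ $4.25 + 57 @ $5.25 + 73 @ $7.15 + 118 @ $6.30 = $1,964.10
Check: goods available $3,794.55 = COGS $1,830.45 + ending $1,964.10

118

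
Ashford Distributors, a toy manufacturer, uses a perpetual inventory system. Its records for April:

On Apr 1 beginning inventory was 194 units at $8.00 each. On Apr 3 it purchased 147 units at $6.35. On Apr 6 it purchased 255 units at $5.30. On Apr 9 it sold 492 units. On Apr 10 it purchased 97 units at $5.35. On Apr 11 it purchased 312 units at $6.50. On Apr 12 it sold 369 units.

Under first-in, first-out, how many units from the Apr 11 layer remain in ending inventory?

Apr 9, 492 sold [FIFO — oldest first]: 194 @ $8.00 + 147 @ $6.35 + 151 @ $5.30 = $3,285.75
Apr 12, 369 sold [FIFO — oldest first]: 104 @ $5.30 + 97 @ $5.35 + 168 @ $6.50 = $2,162.15
Total COGS = $3,285.75 + $2,162.15 = $5,447.90
Ending inventory: 144 @ $6.50 = $936.00

144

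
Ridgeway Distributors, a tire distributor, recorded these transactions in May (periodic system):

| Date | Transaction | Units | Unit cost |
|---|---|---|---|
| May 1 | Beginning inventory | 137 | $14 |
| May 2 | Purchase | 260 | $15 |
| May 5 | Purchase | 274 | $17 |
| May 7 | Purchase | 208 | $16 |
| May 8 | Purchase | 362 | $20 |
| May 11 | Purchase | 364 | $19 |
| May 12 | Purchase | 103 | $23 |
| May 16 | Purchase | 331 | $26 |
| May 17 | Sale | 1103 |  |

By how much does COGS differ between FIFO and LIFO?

$5,707

FIFO COGS: 137 @ $14 + 260 @ $15 + 274 @ $17 + 208 @ $16 + 224 @ $20 = $18,284
LIFO COGS: 331 @ $26 + 103 @ $23 + 364 @ $19 + 305 @ $20 = $23,991
Difference = |$18,284 − $23,991| = $5,707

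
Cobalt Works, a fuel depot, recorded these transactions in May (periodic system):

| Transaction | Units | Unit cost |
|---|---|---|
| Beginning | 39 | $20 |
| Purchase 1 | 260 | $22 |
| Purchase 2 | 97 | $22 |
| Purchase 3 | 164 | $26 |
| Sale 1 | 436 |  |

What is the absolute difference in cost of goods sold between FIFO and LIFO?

FIFO COGS: 39 @ $20 + 260 @ $22 + 97 @ $22 + 40 @ $26 = $9,674
LIFO COGS: 164 @ $26 + 97 @ $22 + 175 @ $22 = $10,248
Difference = |$9,674 − $10,248| = $574

$574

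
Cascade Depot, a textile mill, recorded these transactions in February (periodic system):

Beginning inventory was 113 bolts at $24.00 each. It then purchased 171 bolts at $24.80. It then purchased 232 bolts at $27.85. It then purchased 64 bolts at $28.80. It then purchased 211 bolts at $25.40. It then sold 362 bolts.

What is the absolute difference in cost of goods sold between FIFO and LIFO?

$500.45

FIFO COGS: 113 @ $24.00 + 171 @ $24.80 + 78 @ $27.85 = $9,125.10
LIFO COGS: 211 @ $25.40 + 64 @ $28.80 + 87 @ $27.85 = $9,625.55
Difference = |$9,125.10 − $9,625.55| = $500.45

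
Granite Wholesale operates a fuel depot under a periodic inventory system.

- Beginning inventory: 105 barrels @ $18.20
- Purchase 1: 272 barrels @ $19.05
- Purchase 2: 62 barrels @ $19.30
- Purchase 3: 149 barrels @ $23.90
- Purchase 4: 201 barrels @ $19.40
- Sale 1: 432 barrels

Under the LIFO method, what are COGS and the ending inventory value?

Sale 1 (432) [LIFO — newest first]: 201 @ $19.40 + 149 @ $23.90 + 62 @ $19.30 + 20 @ $19.05 = $9,038.10
Ending inventory: 105 @ $18.20 + 252 @ $19.05 = $6,711.60
Check: goods available $15,749.70 = COGS $9,038.10 + ending $6,711.60

COGS = $9,038.10; ending inventory = $6,711.60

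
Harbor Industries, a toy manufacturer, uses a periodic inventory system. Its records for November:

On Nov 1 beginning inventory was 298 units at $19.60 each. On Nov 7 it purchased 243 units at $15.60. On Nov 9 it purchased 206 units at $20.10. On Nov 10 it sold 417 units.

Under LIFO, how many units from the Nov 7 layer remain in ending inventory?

32

Nov 10, 417 sold [LIFO — newest first]: 206 @ $20.10 + 211 @ $15.60 = $7,432.20
Ending inventory: 298 @ $19.60 + 32 @ $15.60 = $6,340.00
Check: goods available $13,772.20 = COGS $7,432.20 + ending $6,340.00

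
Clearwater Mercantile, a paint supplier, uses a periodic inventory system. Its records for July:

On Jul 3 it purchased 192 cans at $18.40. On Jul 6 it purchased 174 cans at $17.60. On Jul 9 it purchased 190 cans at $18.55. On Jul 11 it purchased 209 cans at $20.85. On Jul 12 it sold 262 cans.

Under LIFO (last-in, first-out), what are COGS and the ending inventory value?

COGS = $5,340.80; ending inventory = $9,136.55

Jul 12, 262 sold [LIFO — newest first]: 209 @ $20.85 + 53 @ $18.55 = $5,340.80
Ending inventory: 192 @ $18.40 + 174 @ $17.60 + 137 @ $18.55 = $9,136.55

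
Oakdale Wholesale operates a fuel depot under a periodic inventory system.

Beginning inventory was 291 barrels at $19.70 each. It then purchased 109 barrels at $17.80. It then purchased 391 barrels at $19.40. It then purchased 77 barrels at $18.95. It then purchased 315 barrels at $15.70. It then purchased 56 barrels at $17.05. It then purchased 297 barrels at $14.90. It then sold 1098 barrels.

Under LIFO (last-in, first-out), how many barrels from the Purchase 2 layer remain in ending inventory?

Sale 1 (1098) [LIFO — newest first]: 297 @ $14.90 + 56 @ $17.05 + 315 @ $15.70 + 77 @ $18.95 + 353 @ $19.40 = $18,632.95
Ending inventory: 291 @ $19.70 + 109 @ $17.80 + 38 @ $19.40 = $8,410.10

38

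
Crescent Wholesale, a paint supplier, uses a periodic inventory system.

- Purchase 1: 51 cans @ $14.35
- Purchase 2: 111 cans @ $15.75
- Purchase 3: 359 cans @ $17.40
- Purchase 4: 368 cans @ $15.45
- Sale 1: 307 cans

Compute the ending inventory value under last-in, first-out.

Sale 1 (307) [LIFO — newest first]: 307 @ $15.45 = $4,743.15
Ending inventory: 51 @ $14.35 + 111 @ $15.75 + 359 @ $17.40 + 61 @ $15.45 = $9,669.15

Ending inventory = $9,669.15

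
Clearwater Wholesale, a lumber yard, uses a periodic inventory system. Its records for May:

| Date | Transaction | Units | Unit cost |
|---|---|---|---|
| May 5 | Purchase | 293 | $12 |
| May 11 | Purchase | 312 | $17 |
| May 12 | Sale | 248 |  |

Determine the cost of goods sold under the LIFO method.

COGS = $4,216

May 12, 248 sold [LIFO — newest first]: 248 @ $17 = $4,216
Ending inventory: 293 @ $12 + 64 @ $17 = $4,604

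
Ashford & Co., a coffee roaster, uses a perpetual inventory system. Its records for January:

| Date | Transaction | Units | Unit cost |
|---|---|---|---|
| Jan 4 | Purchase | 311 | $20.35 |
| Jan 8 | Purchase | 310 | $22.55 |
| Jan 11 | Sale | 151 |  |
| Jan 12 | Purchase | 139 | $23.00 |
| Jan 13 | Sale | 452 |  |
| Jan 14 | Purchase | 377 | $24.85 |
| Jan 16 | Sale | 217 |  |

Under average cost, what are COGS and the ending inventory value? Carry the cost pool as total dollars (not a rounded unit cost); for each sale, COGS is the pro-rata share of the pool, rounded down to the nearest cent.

COGS = $18,291.38; ending inventory = $7,593.42

After Jan 4: 311 on hand, pool $6,328.85 (≈ $20.3500 each)
After Jan 8: 621 on hand, pool $13,319.35 (≈ $21.4482 each)
Jan 11, sell 151: 151/621 × $13,319.35 → $3,238.68
After Jan 12: 609 on hand, pool $13,277.67 (≈ $21.8024 each)
Jan 13, sell 452: 452/609 × $13,277.67 → $9,854.69
After Jan 14: 534 on hand, pool $12,791.43 (≈ $23.9540 each)
Jan 16, sell 217: 217/534 × $12,791.43 → $5,198.01
Total COGS = $3,238.68 + $9,854.69 + $5,198.01 = $18,291.38
Ending inventory (cost pool remaining) = $7,593.42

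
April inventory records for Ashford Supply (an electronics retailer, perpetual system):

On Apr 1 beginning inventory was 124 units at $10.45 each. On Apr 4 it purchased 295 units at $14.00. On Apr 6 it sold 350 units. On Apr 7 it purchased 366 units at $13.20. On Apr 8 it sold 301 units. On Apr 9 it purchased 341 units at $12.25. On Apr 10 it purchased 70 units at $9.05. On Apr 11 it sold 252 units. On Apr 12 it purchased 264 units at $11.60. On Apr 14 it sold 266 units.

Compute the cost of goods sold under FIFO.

Apr 6, 350 sold [FIFO — oldest first]: 124 @ $10.45 + 226 @ $14.00 = $4,459.80
Apr 8, 301 sold [FIFO — oldest first]: 69 @ $14.00 + 232 @ $13.20 = $4,028.40
Apr 11, 252 sold [FIFO — oldest first]: 134 @ $13.20 + 118 @ $12.25 = $3,214.30
Apr 14, 266 sold [FIFO — oldest first]: 223 @ $12.25 + 43 @ $9.05 = $3,120.90
Total COGS = $4,459.80 + $4,028.40 + $3,214.30 + $3,120.90 = $14,823.40
Ending inventory: 27 @ $9.05 + 264 @ $11.60 = $3,306.75

COGS = $14,823.40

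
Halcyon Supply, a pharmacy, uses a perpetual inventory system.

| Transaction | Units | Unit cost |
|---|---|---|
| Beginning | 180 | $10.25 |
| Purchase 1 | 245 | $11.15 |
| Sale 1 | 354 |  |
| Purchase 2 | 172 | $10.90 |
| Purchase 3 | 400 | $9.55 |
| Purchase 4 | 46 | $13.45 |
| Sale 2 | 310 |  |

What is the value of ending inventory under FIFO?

Sale 1 (354) [FIFO — oldest first]: 180 @ $10.25 + 174 @ $11.15 = $3,785.10
Sale 2 (310) [FIFO — oldest first]: 71 @ $11.15 + 172 @ $10.90 + 67 @ $9.55 = $3,306.30
Total COGS = $3,785.10 + $3,306.30 = $7,091.40
Ending inventory: 333 @ $9.55 + 46 @ $13.45 = $3,798.85
Check: goods available $10,890.25 = COGS $7,091.40 + ending $3,798.85

Ending inventory = $3,798.85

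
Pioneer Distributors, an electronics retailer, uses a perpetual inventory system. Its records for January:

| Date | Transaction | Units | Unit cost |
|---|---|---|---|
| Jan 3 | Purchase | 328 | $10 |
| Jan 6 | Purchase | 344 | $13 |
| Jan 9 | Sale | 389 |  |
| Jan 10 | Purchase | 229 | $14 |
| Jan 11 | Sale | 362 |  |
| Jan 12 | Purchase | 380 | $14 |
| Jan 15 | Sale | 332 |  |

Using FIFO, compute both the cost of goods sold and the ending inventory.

COGS = $13,506; ending inventory = $2,772

Jan 9, 389 sold [FIFO — oldest first]: 328 @ $10 + 61 @ $13 = $4,073
Jan 11, 362 sold [FIFO — oldest first]: 283 @ $13 + 79 @ $14 = $4,785
Jan 15, 332 sold [FIFO — oldest first]: 150 @ $14 + 182 @ $14 = $4,648
Total COGS = $4,073 + $4,785 + $4,648 = $13,506
Ending inventory: 198 @ $14 = $2,772
Check: goods available $16,278 = COGS $13,506 + ending $2,772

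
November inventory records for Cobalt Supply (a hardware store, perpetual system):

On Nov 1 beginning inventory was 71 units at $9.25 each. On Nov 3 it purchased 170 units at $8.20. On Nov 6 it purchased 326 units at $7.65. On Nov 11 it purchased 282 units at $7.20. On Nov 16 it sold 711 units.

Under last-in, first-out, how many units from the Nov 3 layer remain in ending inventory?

Nov 16, 711 sold [LIFO — newest first]: 282 @ $7.20 + 326 @ $7.65 + 103 @ $8.20 = $5,368.90
Ending inventory: 71 @ $9.25 + 67 @ $8.20 = $1,206.15

67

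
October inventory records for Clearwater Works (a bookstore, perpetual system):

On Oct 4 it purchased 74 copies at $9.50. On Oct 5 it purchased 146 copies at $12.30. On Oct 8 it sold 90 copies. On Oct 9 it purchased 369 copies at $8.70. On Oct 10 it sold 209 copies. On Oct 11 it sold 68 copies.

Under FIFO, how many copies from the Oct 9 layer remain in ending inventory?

Oct 8, 90 sold [FIFO — oldest first]: 74 @ $9.50 + 16 @ $12.30 = $899.80
Oct 10, 209 sold [FIFO — oldest first]: 130 @ $12.30 + 79 @ $8.70 = $2,286.30
Oct 11, 68 sold [FIFO — oldest first]: 68 @ $8.70 = $591.60
Total COGS = $899.80 + $2,286.30 + $591.60 = $3,777.70
Ending inventory: 222 @ $8.70 = $1,931.40

222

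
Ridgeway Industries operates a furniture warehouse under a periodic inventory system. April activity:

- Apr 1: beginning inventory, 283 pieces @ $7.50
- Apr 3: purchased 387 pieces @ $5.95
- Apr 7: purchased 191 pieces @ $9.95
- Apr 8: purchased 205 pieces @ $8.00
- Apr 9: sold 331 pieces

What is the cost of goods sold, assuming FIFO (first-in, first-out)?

COGS = $2,408.10

Apr 9, 331 sold [FIFO — oldest first]: 283 @ $7.50 + 48 @ $5.95 = $2,408.10
Ending inventory: 339 @ $5.95 + 191 @ $9.95 + 205 @ $8.00 = $5,557.50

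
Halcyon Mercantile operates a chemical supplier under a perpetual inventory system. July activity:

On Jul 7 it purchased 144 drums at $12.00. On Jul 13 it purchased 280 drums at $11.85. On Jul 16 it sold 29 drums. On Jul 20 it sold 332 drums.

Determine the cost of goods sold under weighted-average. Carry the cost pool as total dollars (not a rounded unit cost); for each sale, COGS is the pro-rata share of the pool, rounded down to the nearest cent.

COGS = $4,296.23

After Jul 7: 144 on hand, pool $1,728.00 (≈ $12.0000 each)
After Jul 13: 424 on hand, pool $5,046.00 (≈ $11.9009 each)
Jul 16, sell 29: 29/424 × $5,046.00 → $345.12
Jul 20, sell 332: 332/395 × $4,700.88 → $3,951.11
Total COGS = $345.12 + $3,951.11 = $4,296.23
Ending inventory (cost pool remaining) = $749.77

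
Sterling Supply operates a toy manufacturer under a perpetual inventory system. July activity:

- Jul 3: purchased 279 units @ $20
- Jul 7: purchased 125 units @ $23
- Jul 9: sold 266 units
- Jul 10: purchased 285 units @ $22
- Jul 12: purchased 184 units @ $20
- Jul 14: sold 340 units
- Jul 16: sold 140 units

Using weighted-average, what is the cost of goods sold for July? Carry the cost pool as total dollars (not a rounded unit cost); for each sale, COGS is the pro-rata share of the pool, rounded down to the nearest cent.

COGS = $15,718.93

After Jul 3: 279 on hand, pool $5,580.00 (≈ $20.0000 each)
After Jul 7: 404 on hand, pool $8,455.00 (≈ $20.9282 each)
Jul 9, sell 266: 266/404 × $8,455.00 → $5,566.90
After Jul 10: 423 on hand, pool $9,158.10 (≈ $21.6504 each)
After Jul 12: 607 on hand, pool $12,838.10 (≈ $21.1501 each)
Jul 14, sell 340: 340/607 × $12,838.10 → $7,191.02
Jul 16, sell 140: 140/267 × $5,647.08 → $2,961.01
Total COGS = $5,566.90 + $7,191.02 + $2,961.01 = $15,718.93
Ending inventory (cost pool remaining) = $2,686.07
Check: goods available $18,405.00 = COGS $15,718.93 + ending $2,686.07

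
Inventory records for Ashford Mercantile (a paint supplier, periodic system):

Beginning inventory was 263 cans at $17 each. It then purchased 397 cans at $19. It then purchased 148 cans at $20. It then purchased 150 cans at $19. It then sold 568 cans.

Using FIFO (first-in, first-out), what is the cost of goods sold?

Sale 1 (568) [FIFO — oldest first]: 263 @ $17 + 305 @ $19 = $10,266
Ending inventory: 92 @ $19 + 148 @ $20 + 150 @ $19 = $7,558

COGS = $10,266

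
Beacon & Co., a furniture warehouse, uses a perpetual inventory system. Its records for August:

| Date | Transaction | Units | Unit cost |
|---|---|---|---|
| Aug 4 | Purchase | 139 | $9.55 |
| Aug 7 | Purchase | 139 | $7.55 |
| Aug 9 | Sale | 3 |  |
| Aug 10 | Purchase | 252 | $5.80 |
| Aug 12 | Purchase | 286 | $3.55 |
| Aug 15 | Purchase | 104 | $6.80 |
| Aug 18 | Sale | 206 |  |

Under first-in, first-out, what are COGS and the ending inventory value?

COGS = $1,855.95; ending inventory = $3,705.05

Aug 9, 3 sold [FIFO — oldest first]: 3 @ $9.55 = $28.65
Aug 18, 206 sold [FIFO — oldest first]: 136 @ $9.55 + 70 @ $7.55 = $1,827.30
Total COGS = $28.65 + $1,827.30 = $1,855.95
Ending inventory: 69 @ $7.55 + 252 @ $5.80 + 286 @ $3.55 + 104 @ $6.80 = $3,705.05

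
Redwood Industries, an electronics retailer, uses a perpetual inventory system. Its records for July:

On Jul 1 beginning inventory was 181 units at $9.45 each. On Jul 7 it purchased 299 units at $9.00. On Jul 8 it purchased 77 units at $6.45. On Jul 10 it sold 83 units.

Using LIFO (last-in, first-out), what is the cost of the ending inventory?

Jul 10, 83 sold [LIFO — newest first]: 77 @ $6.45 + 6 @ $9.00 = $550.65
Ending inventory: 181 @ $9.45 + 293 @ $9.00 = $4,347.45
Check: goods available $4,898.10 = COGS $550.65 + ending $4,347.45

Ending inventory = $4,347.45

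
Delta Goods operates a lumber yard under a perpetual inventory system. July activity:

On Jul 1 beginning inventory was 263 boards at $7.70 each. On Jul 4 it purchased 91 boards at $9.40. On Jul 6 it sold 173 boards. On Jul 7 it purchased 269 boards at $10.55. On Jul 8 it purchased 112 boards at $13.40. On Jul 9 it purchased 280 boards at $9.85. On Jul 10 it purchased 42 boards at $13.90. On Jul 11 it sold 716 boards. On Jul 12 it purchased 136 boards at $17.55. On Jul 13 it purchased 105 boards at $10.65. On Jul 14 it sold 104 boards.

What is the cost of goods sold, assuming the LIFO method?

COGS = $10,375.05

Jul 6, 173 sold [LIFO — newest first]: 91 @ $9.40 + 82 @ $7.70 = $1,486.80
Jul 11, 716 sold [LIFO — newest first]: 42 @ $13.90 + 280 @ $9.85 + 112 @ $13.40 + 269 @ $10.55 + 13 @ $7.70 = $7,780.65
Jul 14, 104 sold [LIFO — newest first]: 104 @ $10.65 = $1,107.60
Total COGS = $1,486.80 + $7,780.65 + $1,107.60 = $10,375.05
Ending inventory: 168 @ $7.70 + 136 @ $17.55 + 1 @ $10.65 = $3,691.05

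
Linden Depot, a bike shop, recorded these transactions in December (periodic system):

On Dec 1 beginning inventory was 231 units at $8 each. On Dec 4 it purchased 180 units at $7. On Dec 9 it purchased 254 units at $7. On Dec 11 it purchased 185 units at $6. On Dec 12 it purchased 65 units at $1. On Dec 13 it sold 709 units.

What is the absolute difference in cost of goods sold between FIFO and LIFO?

$737

FIFO COGS: 231 @ $8 + 180 @ $7 + 254 @ $7 + 44 @ $6 = $5,150
LIFO COGS: 65 @ $1 + 185 @ $6 + 254 @ $7 + 180 @ $7 + 25 @ $8 = $4,413
Difference = |$5,150 − $4,413| = $737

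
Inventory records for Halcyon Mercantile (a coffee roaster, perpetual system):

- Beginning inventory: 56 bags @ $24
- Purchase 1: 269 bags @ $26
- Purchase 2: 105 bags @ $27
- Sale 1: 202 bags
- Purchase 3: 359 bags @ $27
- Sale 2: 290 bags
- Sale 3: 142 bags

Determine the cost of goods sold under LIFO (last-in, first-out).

COGS = $16,948

Sale 1 (202) [LIFO — newest first]: 105 @ $27 + 97 @ $26 = $5,357
Sale 2 (290) [LIFO — newest first]: 290 @ $27 = $7,830
Sale 3 (142) [LIFO — newest first]: 69 @ $27 + 73 @ $26 = $3,761
Total COGS = $5,357 + $7,830 + $3,761 = $16,948
Ending inventory: 56 @ $24 + 99 @ $26 = $3,918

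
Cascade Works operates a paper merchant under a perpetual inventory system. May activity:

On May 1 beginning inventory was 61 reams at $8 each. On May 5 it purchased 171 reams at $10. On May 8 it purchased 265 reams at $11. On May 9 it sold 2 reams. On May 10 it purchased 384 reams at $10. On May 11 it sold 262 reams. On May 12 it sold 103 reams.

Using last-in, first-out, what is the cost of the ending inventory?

May 9, 2 sold [LIFO — newest first]: 2 @ $11 = $22
May 11, 262 sold [LIFO — newest first]: 262 @ $10 = $2,620
May 12, 103 sold [LIFO — newest first]: 103 @ $10 = $1,030
Total COGS = $22 + $2,620 + $1,030 = $3,672
Ending inventory: 61 @ $8 + 171 @ $10 + 263 @ $11 + 19 @ $10 = $5,281

Ending inventory = $5,281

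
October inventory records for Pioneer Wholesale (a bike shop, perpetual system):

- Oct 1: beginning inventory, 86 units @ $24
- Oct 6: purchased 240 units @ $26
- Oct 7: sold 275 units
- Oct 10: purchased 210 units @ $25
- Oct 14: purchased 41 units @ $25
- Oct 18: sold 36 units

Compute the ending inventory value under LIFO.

Ending inventory = $6,599

Oct 7, 275 sold [LIFO — newest first]: 240 @ $26 + 35 @ $24 = $7,080
Oct 18, 36 sold [LIFO — newest first]: 36 @ $25 = $900
Total COGS = $7,080 + $900 = $7,980
Ending inventory: 51 @ $24 + 210 @ $25 + 5 @ $25 = $6,599
Check: goods available $14,579 = COGS $7,980 + ending $6,599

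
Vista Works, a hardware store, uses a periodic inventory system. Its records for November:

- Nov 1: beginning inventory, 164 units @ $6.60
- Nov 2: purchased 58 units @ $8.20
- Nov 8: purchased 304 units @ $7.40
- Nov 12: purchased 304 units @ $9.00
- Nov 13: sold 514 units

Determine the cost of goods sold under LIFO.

Nov 13, 514 sold [LIFO — newest first]: 304 @ $9.00 + 210 @ $7.40 = $4,290.00
Ending inventory: 164 @ $6.60 + 58 @ $8.20 + 94 @ $7.40 = $2,253.60
Check: goods available $6,543.60 = COGS $4,290.00 + ending $2,253.60

COGS = $4,290.00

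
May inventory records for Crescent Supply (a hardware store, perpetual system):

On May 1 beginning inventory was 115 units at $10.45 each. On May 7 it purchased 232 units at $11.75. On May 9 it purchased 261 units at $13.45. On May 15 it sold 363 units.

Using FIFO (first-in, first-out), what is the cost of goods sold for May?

COGS = $4,142.95

May 15, 363 sold [FIFO — oldest first]: 115 @ $10.45 + 232 @ $11.75 + 16 @ $13.45 = $4,142.95
Ending inventory: 245 @ $13.45 = $3,295.25
Check: goods available $7,438.20 = COGS $4,142.95 + ending $3,295.25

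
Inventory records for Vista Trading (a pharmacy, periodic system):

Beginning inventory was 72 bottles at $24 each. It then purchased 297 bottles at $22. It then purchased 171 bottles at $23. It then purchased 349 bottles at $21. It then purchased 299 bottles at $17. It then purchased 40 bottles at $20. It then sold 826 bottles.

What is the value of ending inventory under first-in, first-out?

Sale 1 (826) [FIFO — oldest first]: 72 @ $24 + 297 @ $22 + 171 @ $23 + 286 @ $21 = $18,201
Ending inventory: 63 @ $21 + 299 @ $17 + 40 @ $20 = $7,206
Check: goods available $25,407 = COGS $18,201 + ending $7,206

Ending inventory = $7,206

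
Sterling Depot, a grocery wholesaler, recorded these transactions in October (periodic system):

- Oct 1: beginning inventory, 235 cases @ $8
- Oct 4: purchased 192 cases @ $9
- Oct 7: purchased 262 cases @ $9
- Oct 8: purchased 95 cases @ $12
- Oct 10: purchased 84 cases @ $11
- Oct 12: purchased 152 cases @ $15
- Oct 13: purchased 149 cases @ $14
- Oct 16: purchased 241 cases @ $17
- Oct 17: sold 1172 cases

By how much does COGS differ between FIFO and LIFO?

FIFO COGS: 235 @ $8 + 192 @ $9 + 262 @ $9 + 95 @ $12 + 84 @ $11 + 152 @ $15 + 149 @ $14 + 3 @ $17 = $12,447
LIFO COGS: 241 @ $17 + 149 @ $14 + 152 @ $15 + 84 @ $11 + 95 @ $12 + 262 @ $9 + 189 @ $9 = $14,586
Difference = |$12,447 − $14,586| = $2,139

$2,139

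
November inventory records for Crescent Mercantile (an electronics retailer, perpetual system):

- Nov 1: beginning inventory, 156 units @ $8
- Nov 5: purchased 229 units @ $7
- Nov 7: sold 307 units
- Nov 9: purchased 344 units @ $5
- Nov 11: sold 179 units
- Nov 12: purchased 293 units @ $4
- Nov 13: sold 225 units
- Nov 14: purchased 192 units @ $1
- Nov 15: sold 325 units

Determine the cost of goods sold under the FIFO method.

COGS = $5,757

Nov 7, 307 sold [FIFO — oldest first]: 156 @ $8 + 151 @ $7 = $2,305
Nov 11, 179 sold [FIFO — oldest first]: 78 @ $7 + 101 @ $5 = $1,051
Nov 13, 225 sold [FIFO — oldest first]: 225 @ $5 = $1,125
Nov 15, 325 sold [FIFO — oldest first]: 18 @ $5 + 293 @ $4 + 14 @ $1 = $1,276
Total COGS = $2,305 + $1,051 + $1,125 + $1,276 = $5,757
Ending inventory: 178 @ $1 = $178
Check: goods available $5,935 = COGS $5,757 + ending $178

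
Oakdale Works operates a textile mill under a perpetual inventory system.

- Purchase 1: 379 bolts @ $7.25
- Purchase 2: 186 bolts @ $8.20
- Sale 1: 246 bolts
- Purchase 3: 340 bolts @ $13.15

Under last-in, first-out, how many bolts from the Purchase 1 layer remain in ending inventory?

319

Sale 1 (246) [LIFO — newest first]: 186 @ $8.20 + 60 @ $7.25 = $1,960.20
Ending inventory: 319 @ $7.25 + 340 @ $13.15 = $6,783.75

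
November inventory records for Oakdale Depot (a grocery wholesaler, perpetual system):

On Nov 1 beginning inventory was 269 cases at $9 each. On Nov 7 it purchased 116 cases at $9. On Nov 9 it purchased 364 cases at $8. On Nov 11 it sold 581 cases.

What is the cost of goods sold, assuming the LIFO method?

Nov 11, 581 sold [LIFO — newest first]: 364 @ $8 + 116 @ $9 + 101 @ $9 = $4,865
Ending inventory: 168 @ $9 = $1,512

COGS = $4,865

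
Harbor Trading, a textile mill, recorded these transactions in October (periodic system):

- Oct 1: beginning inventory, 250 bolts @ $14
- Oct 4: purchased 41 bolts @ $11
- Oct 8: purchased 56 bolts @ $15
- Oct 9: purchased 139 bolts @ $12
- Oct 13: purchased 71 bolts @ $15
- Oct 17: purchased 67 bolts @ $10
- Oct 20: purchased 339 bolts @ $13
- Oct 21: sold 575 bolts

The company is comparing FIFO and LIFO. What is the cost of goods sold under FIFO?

COGS = $7,704

FIFO COGS: 250 @ $14 + 41 @ $11 + 56 @ $15 + 139 @ $12 + 71 @ $15 + 18 @ $10 = $7,704
LIFO COGS: 339 @ $13 + 67 @ $10 + 71 @ $15 + 98 @ $12 = $7,318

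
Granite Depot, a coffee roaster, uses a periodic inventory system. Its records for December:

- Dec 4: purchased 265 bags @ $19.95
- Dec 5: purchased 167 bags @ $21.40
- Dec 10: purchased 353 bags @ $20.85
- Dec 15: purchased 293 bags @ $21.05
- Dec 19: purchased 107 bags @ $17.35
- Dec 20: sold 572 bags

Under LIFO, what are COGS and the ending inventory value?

COGS = $11,610.30; ending inventory = $12,634.40

Dec 20, 572 sold [LIFO — newest first]: 107 @ $17.35 + 293 @ $21.05 + 172 @ $20.85 = $11,610.30
Ending inventory: 265 @ $19.95 + 167 @ $21.40 + 181 @ $20.85 = $12,634.40
Check: goods available $24,244.70 = COGS $11,610.30 + ending $12,634.40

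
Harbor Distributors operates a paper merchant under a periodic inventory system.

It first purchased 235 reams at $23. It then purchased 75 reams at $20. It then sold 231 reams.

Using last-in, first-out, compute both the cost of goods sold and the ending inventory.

Sale 1 (231) [LIFO — newest first]: 75 @ $20 + 156 @ $23 = $5,088
Ending inventory: 79 @ $23 = $1,817

COGS = $5,088; ending inventory = $1,817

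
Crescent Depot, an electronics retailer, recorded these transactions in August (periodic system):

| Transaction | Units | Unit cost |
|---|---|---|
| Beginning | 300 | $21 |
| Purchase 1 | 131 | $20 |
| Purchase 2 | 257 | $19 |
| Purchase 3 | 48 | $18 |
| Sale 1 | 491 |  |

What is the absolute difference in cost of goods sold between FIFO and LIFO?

$538

FIFO COGS: 300 @ $21 + 131 @ $20 + 60 @ $19 = $10,060
LIFO COGS: 48 @ $18 + 257 @ $19 + 131 @ $20 + 55 @ $21 = $9,522
Difference = |$10,060 − $9,522| = $538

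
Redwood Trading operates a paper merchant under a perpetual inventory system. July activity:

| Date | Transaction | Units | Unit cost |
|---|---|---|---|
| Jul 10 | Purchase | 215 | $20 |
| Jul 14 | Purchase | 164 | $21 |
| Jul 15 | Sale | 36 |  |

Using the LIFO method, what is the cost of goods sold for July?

COGS = $756

Jul 15, 36 sold [LIFO — newest first]: 36 @ $21 = $756
Ending inventory: 215 @ $20 + 128 @ $21 = $6,988
Check: goods available $7,744 = COGS $756 + ending $6,988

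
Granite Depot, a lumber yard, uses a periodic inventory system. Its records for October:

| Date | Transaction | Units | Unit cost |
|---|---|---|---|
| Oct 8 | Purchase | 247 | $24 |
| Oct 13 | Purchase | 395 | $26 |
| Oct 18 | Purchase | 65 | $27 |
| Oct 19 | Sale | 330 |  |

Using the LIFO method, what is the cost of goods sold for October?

Oct 19, 330 sold [LIFO — newest first]: 65 @ $27 + 265 @ $26 = $8,645
Ending inventory: 247 @ $24 + 130 @ $26 = $9,308
Check: goods available $17,953 = COGS $8,645 + ending $9,308

COGS = $8,645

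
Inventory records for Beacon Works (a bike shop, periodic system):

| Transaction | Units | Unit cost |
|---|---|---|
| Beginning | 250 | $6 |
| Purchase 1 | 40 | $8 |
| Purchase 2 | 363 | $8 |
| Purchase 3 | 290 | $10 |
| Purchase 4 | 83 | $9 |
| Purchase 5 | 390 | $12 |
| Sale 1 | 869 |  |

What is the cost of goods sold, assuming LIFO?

COGS = $9,175

Sale 1 (869) [LIFO — newest first]: 390 @ $12 + 83 @ $9 + 290 @ $10 + 106 @ $8 = $9,175
Ending inventory: 250 @ $6 + 40 @ $8 + 257 @ $8 = $3,876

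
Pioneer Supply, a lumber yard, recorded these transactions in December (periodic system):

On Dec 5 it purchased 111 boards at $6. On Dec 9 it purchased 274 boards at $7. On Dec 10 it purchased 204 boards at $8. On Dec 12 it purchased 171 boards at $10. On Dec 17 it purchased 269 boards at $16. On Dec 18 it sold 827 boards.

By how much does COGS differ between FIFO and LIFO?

FIFO COGS: 111 @ $6 + 274 @ $7 + 204 @ $8 + 171 @ $10 + 67 @ $16 = $6,998
LIFO COGS: 269 @ $16 + 171 @ $10 + 204 @ $8 + 183 @ $7 = $8,927
Difference = |$6,998 − $8,927| = $1,929

$1,929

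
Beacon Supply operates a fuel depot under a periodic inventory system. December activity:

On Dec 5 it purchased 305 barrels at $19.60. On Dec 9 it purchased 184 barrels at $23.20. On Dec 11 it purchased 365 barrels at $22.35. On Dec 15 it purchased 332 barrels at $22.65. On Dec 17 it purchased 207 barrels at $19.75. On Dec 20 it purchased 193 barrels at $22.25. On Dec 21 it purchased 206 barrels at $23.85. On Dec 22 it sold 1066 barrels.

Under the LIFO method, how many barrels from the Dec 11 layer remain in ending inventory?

237

Dec 22, 1066 sold [LIFO — newest first]: 206 @ $23.85 + 193 @ $22.25 + 207 @ $19.75 + 332 @ $22.65 + 128 @ $22.35 = $23,676.20
Ending inventory: 305 @ $19.60 + 184 @ $23.20 + 237 @ $22.35 = $15,543.75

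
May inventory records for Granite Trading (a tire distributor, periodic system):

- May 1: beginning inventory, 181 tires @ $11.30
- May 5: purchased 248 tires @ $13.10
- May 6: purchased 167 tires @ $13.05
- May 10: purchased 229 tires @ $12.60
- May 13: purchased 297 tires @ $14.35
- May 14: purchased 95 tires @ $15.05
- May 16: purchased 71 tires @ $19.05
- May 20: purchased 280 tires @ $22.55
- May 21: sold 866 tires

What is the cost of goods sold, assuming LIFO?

COGS = $14,908.05

May 21, 866 sold [LIFO — newest first]: 280 @ $22.55 + 71 @ $19.05 + 95 @ $15.05 + 297 @ $14.35 + 123 @ $12.60 = $14,908.05
Ending inventory: 181 @ $11.30 + 248 @ $13.10 + 167 @ $13.05 + 106 @ $12.60 = $8,809.05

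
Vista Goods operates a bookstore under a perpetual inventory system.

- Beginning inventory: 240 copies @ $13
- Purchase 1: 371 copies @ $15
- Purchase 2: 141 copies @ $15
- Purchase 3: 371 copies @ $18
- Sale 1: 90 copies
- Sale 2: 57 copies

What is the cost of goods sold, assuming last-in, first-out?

Sale 1 (90) [LIFO — newest first]: 90 @ $18 = $1,620
Sale 2 (57) [LIFO — newest first]: 57 @ $18 = $1,026
Total COGS = $1,620 + $1,026 = $2,646
Ending inventory: 240 @ $13 + 371 @ $15 + 141 @ $15 + 224 @ $18 = $14,832
Check: goods available $17,478 = COGS $2,646 + ending $14,832

COGS = $2,646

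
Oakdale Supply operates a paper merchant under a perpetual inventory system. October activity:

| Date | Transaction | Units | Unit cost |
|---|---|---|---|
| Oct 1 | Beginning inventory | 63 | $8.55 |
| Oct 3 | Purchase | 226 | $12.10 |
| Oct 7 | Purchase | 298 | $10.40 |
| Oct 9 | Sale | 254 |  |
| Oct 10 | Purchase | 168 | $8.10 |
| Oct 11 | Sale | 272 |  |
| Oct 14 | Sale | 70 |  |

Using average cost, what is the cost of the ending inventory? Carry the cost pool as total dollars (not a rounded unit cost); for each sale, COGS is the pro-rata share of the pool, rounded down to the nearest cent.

After Oct 1: 63 on hand, pool $538.65 (≈ $8.5500 each)
After Oct 3: 289 on hand, pool $3,273.25 (≈ $11.3261 each)
After Oct 7: 587 on hand, pool $6,372.45 (≈ $10.8560 each)
Oct 9, sell 254: 254/587 × $6,372.45 → $2,757.41
After Oct 10: 501 on hand, pool $4,975.84 (≈ $9.9318 each)
Oct 11, sell 272: 272/501 × $4,975.84 → $2,701.45
Oct 14, sell 70: 70/229 × $2,274.39 → $695.22
Total COGS = $2,757.41 + $2,701.45 + $695.22 = $6,154.08
Ending inventory (cost pool remaining) = $1,579.17

Ending inventory = $1,579.17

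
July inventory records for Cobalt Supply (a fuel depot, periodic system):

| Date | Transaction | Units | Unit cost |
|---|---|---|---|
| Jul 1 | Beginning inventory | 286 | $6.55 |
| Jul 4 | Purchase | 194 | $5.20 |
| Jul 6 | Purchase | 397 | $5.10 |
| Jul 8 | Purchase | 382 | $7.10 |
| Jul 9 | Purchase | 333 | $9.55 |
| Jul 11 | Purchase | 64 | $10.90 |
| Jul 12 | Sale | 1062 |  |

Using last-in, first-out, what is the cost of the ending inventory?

Jul 12, 1062 sold [LIFO — newest first]: 64 @ $10.90 + 333 @ $9.55 + 382 @ $7.10 + 283 @ $5.10 = $8,033.25
Ending inventory: 286 @ $6.55 + 194 @ $5.20 + 114 @ $5.10 = $3,463.50

Ending inventory = $3,463.50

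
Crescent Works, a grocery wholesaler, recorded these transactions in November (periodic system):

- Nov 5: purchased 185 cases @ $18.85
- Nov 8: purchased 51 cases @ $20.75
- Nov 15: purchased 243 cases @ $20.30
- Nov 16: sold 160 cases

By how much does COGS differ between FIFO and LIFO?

$232.00

FIFO COGS: 160 @ $18.85 = $3,016.00
LIFO COGS: 160 @ $20.30 = $3,248.00
Difference = |$3,016.00 − $3,248.00| = $232.00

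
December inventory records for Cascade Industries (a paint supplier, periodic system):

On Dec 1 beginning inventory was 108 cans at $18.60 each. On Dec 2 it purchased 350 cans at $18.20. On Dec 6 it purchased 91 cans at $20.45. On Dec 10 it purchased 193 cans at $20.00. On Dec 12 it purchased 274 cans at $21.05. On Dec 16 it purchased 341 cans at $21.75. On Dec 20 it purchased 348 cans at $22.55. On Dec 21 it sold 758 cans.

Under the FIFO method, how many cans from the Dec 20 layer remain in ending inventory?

348

Dec 21, 758 sold [FIFO — oldest first]: 108 @ $18.60 + 350 @ $18.20 + 91 @ $20.45 + 193 @ $20.00 + 16 @ $21.05 = $14,436.55
Ending inventory: 258 @ $21.05 + 341 @ $21.75 + 348 @ $22.55 = $20,695.05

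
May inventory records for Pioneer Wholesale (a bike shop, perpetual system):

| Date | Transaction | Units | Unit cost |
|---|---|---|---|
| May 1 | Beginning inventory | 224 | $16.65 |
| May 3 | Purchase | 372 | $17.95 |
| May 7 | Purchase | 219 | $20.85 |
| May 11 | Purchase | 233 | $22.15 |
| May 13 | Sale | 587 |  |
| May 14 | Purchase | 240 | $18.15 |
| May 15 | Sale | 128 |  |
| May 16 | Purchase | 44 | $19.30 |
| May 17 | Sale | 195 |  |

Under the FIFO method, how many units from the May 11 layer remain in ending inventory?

138

May 13, 587 sold [FIFO — oldest first]: 224 @ $16.65 + 363 @ $17.95 = $10,245.45
May 15, 128 sold [FIFO — oldest first]: 9 @ $17.95 + 119 @ $20.85 = $2,642.70
May 17, 195 sold [FIFO — oldest first]: 100 @ $20.85 + 95 @ $22.15 = $4,189.25
Total COGS = $10,245.45 + $2,642.70 + $4,189.25 = $17,077.40
Ending inventory: 138 @ $22.15 + 240 @ $18.15 + 44 @ $19.30 = $8,261.90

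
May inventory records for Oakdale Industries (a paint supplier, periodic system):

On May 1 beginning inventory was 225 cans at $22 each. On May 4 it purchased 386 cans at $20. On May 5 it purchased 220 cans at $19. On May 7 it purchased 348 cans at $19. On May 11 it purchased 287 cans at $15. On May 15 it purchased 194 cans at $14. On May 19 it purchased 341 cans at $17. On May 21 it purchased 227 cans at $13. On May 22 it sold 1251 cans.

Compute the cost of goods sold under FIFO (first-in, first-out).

COGS = $24,542

May 22, 1251 sold [FIFO — oldest first]: 225 @ $22 + 386 @ $20 + 220 @ $19 + 348 @ $19 + 72 @ $15 = $24,542
Ending inventory: 215 @ $15 + 194 @ $14 + 341 @ $17 + 227 @ $13 = $14,689
Check: goods available $39,231 = COGS $24,542 + ending $14,689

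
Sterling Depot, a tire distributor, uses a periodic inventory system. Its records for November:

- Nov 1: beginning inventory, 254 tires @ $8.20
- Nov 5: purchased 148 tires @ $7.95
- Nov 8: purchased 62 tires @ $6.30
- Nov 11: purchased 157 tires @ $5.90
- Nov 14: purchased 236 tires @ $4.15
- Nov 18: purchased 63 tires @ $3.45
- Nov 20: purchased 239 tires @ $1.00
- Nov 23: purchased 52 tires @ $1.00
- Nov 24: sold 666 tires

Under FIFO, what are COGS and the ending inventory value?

Nov 24, 666 sold [FIFO — oldest first]: 254 @ $8.20 + 148 @ $7.95 + 62 @ $6.30 + 157 @ $5.90 + 45 @ $4.15 = $4,763.05
Ending inventory: 191 @ $4.15 + 63 @ $3.45 + 239 @ $1.00 + 52 @ $1.00 = $1,301.00

COGS = $4,763.05; ending inventory = $1,301.00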